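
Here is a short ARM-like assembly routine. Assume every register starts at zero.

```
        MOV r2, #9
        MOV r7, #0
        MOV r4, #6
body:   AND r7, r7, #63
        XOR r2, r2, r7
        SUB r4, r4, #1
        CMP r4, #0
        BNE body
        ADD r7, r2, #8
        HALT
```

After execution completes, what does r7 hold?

after MOV r2, #9: r2=9
after MOV r7, #0: r7=0
after MOV r4, #6: r4=6
after AND r7, r7, #63: r7=0&63=0
after XOR r2, r2, r7: r2=9^0=9
after SUB r4, r4, #1: r4=6-1=5
CMP r4, #0  (cmp 5,0)
BNE body: taken
after AND r7, r7, #63: r7=0&63=0
after XOR r2, r2, r7: r2=9^0=9
after SUB r4, r4, #1: r4=5-1=4
CMP r4, #0  (cmp 4,0)
BNE body: taken
after AND r7, r7, #63: r7=0&63=0
after XOR r2, r2, r7: r2=9^0=9
after SUB r4, r4, #1: r4=4-1=3
CMP r4, #0  (cmp 3,0)
BNE body: taken
after AND r7, r7, #63: r7=0&63=0
after XOR r2, r2, r7: r2=9^0=9
after SUB r4, r4, #1: r4=3-1=2
CMP r4, #0  (cmp 2,0)
BNE body: taken
after AND r7, r7, #63: r7=0&63=0
after XOR r2, r2, r7: r2=9^0=9
after SUB r4, r4, #1: r4=2-1=1
CMP r4, #0  (cmp 1,0)
BNE body: taken
after AND r7, r7, #63: r7=0&63=0
after XOR r2, r2, r7: r2=9^0=9
after SUB r4, r4, #1: r4=1-1=0
CMP r4, #0  (cmp 0,0)
BNE body: not taken
after ADD r7, r2, #8: r7=9+8=17
halt.

17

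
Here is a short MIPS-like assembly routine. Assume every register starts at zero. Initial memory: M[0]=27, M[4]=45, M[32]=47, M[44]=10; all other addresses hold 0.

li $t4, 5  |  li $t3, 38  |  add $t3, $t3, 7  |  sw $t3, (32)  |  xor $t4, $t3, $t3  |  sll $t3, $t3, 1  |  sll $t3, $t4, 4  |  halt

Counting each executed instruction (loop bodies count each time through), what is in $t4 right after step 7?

0

li $t4, 5 → $t4=5
li $t3, 38 → $t3=38
add $t3, $t3, 7 → $t3=38+7=45
sw $t3, (32) → M[32]=45
xor $t4, $t3, $t3 → $t4=45^45=0
sll $t3, $t3, 1 → $t3=45<<1=90
sll $t3, $t4, 4 → $t3=0<<4=0
After step 7: $t4 = 0.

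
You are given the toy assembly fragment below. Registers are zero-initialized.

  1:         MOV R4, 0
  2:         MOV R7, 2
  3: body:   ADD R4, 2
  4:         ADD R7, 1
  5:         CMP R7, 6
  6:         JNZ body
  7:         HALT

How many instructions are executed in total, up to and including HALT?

MOV R4, 0 → R4=0
MOV R7, 2 → R7=2
ADD R4, 2 → R4=0+2=2
ADD R7, 1 → R7=2+1=3
CMP R7, 6  (cmp 3,6)
JNZ body: taken
ADD R4, 2 → R4=2+2=4
ADD R7, 1 → R7=3+1=4
CMP R7, 6  (cmp 4,6)
JNZ body: taken
ADD R4, 2 → R4=4+2=6
ADD R7, 1 → R7=4+1=5
CMP R7, 6  (cmp 5,6)
JNZ body: taken
ADD R4, 2 → R4=6+2=8
ADD R7, 1 → R7=5+1=6
CMP R7, 6  (cmp 6,6)
JNZ body: not taken
halt.
Total executed instructions: 19.

19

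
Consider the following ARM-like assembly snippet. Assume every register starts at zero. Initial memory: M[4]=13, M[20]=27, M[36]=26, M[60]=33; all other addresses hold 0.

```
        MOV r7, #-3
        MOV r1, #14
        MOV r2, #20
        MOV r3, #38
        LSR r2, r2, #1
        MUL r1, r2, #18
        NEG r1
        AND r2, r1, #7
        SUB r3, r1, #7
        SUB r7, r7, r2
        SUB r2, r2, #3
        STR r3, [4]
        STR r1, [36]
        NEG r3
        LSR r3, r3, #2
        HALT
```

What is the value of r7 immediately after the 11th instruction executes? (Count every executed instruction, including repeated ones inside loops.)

r7=-3
r1=14
r2=20
r3=38
r2=20>>1=10
r1=10*18=180
r1=-(180)=-180
r2=(-180)&7=4
r3=(-180)-7=-187
r7=(-3)-4=-7
r2=4-3=1
After step 11: r7 = -7.

-7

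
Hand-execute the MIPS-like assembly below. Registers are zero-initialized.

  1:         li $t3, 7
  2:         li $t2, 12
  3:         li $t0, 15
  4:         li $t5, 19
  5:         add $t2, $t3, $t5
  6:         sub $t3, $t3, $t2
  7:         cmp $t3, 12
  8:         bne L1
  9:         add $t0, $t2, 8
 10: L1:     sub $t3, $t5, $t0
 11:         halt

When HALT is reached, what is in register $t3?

li $t3, 7 → $t3=7
li $t2, 12 → $t2=12
li $t0, 15 → $t0=15
li $t5, 19 → $t5=19
add $t2, $t3, $t5 → $t2=7+19=26
sub $t3, $t3, $t2 → $t3=7-26=-19
cmp $t3, 12  (cmp -19,12)
bne L1: taken
sub $t3, $t5, $t0 → $t3=19-15=4
halt.

4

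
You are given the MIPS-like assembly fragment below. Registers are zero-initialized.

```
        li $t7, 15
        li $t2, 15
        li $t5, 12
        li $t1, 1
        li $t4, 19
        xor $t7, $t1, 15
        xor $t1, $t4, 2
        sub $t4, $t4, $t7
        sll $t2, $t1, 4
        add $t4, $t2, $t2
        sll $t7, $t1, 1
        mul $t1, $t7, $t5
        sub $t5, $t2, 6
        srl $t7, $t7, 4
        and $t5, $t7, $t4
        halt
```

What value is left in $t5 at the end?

after li $t7, 15: $t7=15
after li $t2, 15: $t2=15
after li $t5, 12: $t5=12
after li $t1, 1: $t1=1
after li $t4, 19: $t4=19
after xor $t7, $t1, 15: $t7=1^15=14
after xor $t1, $t4, 2: $t1=19^2=17
after sub $t4, $t4, $t7: $t4=19-14=5
after sll $t2, $t1, 4: $t2=17<<4=272
after add $t4, $t2, $t2: $t4=272+272=544
after sll $t7, $t1, 1: $t7=17<<1=34
after mul $t1, $t7, $t5: $t1=34*12=408
after sub $t5, $t2, 6: $t5=272-6=266
after srl $t7, $t7, 4: $t7=34>>4=2
after and $t5, $t7, $t4: $t5=2&544=0
halt.

0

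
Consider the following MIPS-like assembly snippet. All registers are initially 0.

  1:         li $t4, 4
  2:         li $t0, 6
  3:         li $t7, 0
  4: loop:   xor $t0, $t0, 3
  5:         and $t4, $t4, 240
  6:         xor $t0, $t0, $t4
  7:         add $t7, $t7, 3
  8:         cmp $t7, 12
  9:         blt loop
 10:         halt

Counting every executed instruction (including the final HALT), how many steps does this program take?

li $t4, 4 → $t4=4
li $t0, 6 → $t0=6
li $t7, 0 → $t7=0
xor $t0, $t0, 3 → $t0=6^3=5
and $t4, $t4, 240 → $t4=4&240=0
xor $t0, $t0, $t4 → $t0=5^0=5
add $t7, $t7, 3 → $t7=0+3=3
cmp $t7, 12  (cmp 3,12)
blt loop: taken
xor $t0, $t0, 3 → $t0=5^3=6
and $t4, $t4, 240 → $t4=0&240=0
xor $t0, $t0, $t4 → $t0=6^0=6
add $t7, $t7, 3 → $t7=3+3=6
cmp $t7, 12  (cmp 6,12)
blt loop: taken
xor $t0, $t0, 3 → $t0=6^3=5
and $t4, $t4, 240 → $t4=0&240=0
xor $t0, $t0, $t4 → $t0=5^0=5
add $t7, $t7, 3 → $t7=6+3=9
cmp $t7, 12  (cmp 9,12)
blt loop: taken
xor $t0, $t0, 3 → $t0=5^3=6
and $t4, $t4, 240 → $t4=0&240=0
xor $t0, $t0, $t4 → $t0=6^0=6
add $t7, $t7, 3 → $t7=9+3=12
cmp $t7, 12  (cmp 12,12)
blt loop: not taken
halt.
Total executed instructions: 28.

28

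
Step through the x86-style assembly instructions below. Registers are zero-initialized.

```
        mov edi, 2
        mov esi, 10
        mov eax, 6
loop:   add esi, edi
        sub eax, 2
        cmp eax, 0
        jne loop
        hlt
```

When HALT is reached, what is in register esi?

edi=2
esi=10
eax=6
esi=10+2=12
eax=6-2=4
cmp eax, 0  (cmp 4,0)
jne loop: taken
esi=12+2=14
eax=4-2=2
cmp eax, 0  (cmp 2,0)
jne loop: taken
esi=14+2=16
eax=2-2=0
cmp eax, 0  (cmp 0,0)
jne loop: not taken
halt.

16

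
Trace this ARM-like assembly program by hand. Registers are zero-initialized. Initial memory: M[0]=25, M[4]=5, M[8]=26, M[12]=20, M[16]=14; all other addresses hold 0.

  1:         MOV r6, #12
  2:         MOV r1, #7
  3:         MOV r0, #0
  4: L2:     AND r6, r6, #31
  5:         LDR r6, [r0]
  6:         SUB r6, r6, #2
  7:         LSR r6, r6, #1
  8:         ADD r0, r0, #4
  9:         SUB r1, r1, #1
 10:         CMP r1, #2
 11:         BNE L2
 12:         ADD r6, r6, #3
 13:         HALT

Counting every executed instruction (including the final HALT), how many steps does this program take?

45

r6=12
r1=7
r0=0
r6=12&31=12
r6=M[0]=25
r6=25-2=23
r6=23>>1=11
r0=0+4=4
r1=7-1=6
CMP r1, #2  (cmp 6,2)
BNE L2: taken
r6=11&31=11
r6=M[4]=5
r6=5-2=3
r6=3>>1=1
r0=4+4=8
r1=6-1=5
CMP r1, #2  (cmp 5,2)
BNE L2: taken
r6=1&31=1
r6=M[8]=26
r6=26-2=24
r6=24>>1=12
r0=8+4=12
r1=5-1=4
CMP r1, #2  (cmp 4,2)
BNE L2: taken
r6=12&31=12
r6=M[12]=20
r6=20-2=18
r6=18>>1=9
r0=12+4=16
r1=4-1=3
CMP r1, #2  (cmp 3,2)
BNE L2: taken
r6=9&31=9
r6=M[16]=14
r6=14-2=12
r6=12>>1=6
r0=16+4=20
r1=3-1=2
CMP r1, #2  (cmp 2,2)
BNE L2: not taken
r6=6+3=9
halt.
Total executed instructions: 45.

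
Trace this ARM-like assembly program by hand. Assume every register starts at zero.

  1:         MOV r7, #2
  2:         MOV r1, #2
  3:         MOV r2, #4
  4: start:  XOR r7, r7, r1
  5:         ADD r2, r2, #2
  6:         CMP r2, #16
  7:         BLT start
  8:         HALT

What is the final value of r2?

16

after MOV r7, #2: r7=2
after MOV r1, #2: r1=2
after MOV r2, #4: r2=4
after XOR r7, r7, r1: r7=2^2=0
after ADD r2, r2, #2: r2=4+2=6
CMP r2, #16  (cmp 6,16)
BLT start: taken
after XOR r7, r7, r1: r7=0^2=2
after ADD r2, r2, #2: r2=6+2=8
CMP r2, #16  (cmp 8,16)
BLT start: taken
after XOR r7, r7, r1: r7=2^2=0
after ADD r2, r2, #2: r2=8+2=10
CMP r2, #16  (cmp 10,16)
BLT start: taken
after XOR r7, r7, r1: r7=0^2=2
after ADD r2, r2, #2: r2=10+2=12
CMP r2, #16  (cmp 12,16)
BLT start: taken
after XOR r7, r7, r1: r7=2^2=0
after ADD r2, r2, #2: r2=12+2=14
CMP r2, #16  (cmp 14,16)
BLT start: taken
after XOR r7, r7, r1: r7=0^2=2
after ADD r2, r2, #2: r2=14+2=16
CMP r2, #16  (cmp 16,16)
BLT start: not taken
halt.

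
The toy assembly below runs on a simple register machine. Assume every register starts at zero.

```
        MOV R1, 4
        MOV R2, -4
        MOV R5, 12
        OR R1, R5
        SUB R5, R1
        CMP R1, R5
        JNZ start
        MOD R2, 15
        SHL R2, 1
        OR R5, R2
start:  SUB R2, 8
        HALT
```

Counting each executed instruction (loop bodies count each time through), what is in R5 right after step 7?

0

after MOV R1, 4: R1=4
after MOV R2, -4: R2=-4
after MOV R5, 12: R5=12
after OR R1, R5: R1=4|12=12
after SUB R5, R1: R5=12-12=0
CMP R1, R5  (cmp 12,0)
JNZ start: taken
After step 7: R5 = 0.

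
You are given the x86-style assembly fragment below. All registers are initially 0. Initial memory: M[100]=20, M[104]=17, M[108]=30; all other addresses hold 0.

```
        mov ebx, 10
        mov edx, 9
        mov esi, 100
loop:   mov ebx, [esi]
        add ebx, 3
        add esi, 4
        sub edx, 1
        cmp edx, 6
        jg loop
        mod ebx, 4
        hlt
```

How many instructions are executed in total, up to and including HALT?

ebx=10
edx=9
esi=100
ebx=M[100]=20
ebx=20+3=23
esi=100+4=104
edx=9-1=8
cmp edx, 6  (cmp 8,6)
jg loop: taken
ebx=M[104]=17
ebx=17+3=20
esi=104+4=108
edx=8-1=7
cmp edx, 6  (cmp 7,6)
jg loop: taken
ebx=M[108]=30
ebx=30+3=33
esi=108+4=112
edx=7-1=6
cmp edx, 6  (cmp 6,6)
jg loop: not taken
ebx=33%4=1
halt.
Total executed instructions: 23.

23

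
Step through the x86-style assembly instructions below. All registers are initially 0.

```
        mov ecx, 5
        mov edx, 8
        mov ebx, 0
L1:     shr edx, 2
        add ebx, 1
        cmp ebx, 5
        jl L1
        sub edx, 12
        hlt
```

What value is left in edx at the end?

-12

ecx=5
edx=8
ebx=0
edx=8>>2=2
ebx=0+1=1
cmp ebx, 5  (cmp 1,5)
jl L1: taken
edx=2>>2=0
ebx=1+1=2
cmp ebx, 5  (cmp 2,5)
jl L1: taken
edx=0>>2=0
ebx=2+1=3
cmp ebx, 5  (cmp 3,5)
jl L1: taken
edx=0>>2=0
ebx=3+1=4
cmp ebx, 5  (cmp 4,5)
jl L1: taken
edx=0>>2=0
ebx=4+1=5
cmp ebx, 5  (cmp 5,5)
jl L1: not taken
edx=0-12=-12
halt.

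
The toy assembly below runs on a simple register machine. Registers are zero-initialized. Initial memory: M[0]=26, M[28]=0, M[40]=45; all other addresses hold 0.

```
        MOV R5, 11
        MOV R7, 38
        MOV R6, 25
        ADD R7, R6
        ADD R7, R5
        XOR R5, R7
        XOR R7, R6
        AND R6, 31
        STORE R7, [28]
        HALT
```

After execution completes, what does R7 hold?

after MOV R5, 11: R5=11
after MOV R7, 38: R7=38
after MOV R6, 25: R6=25
after ADD R7, R6: R7=38+25=63
after ADD R7, R5: R7=63+11=74
after XOR R5, R7: R5=11^74=65
after XOR R7, R6: R7=74^25=83
after AND R6, 31: R6=25&31=25
STORE R7, [28] → M[28]=83
halt.

83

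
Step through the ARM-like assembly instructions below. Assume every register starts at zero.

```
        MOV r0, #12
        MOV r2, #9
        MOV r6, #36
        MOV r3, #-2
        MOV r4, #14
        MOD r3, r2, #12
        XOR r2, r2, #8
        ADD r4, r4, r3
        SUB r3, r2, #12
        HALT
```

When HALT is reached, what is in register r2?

after MOV r0, #12: r0=12
after MOV r2, #9: r2=9
after MOV r6, #36: r6=36
after MOV r3, #-2: r3=-2
after MOV r4, #14: r4=14
after MOD r3, r2, #12: r3=9%12=9
after XOR r2, r2, #8: r2=9^8=1
after ADD r4, r4, r3: r4=14+9=23
after SUB r3, r2, #12: r3=1-12=-11
halt.

1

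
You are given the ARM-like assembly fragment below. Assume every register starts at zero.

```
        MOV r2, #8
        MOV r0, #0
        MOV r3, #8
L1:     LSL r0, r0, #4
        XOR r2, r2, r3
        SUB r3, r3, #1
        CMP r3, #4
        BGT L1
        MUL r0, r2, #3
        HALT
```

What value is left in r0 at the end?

r2=8
r0=0
r3=8
r0=0<<4=0
r2=8^8=0
r3=8-1=7
CMP r3, #4  (cmp 7,4)
BGT L1: taken
r0=0<<4=0
r2=0^7=7
r3=7-1=6
CMP r3, #4  (cmp 6,4)
BGT L1: taken
r0=0<<4=0
r2=7^6=1
r3=6-1=5
CMP r3, #4  (cmp 5,4)
BGT L1: taken
r0=0<<4=0
r2=1^5=4
r3=5-1=4
CMP r3, #4  (cmp 4,4)
BGT L1: not taken
r0=4*3=12
halt.

12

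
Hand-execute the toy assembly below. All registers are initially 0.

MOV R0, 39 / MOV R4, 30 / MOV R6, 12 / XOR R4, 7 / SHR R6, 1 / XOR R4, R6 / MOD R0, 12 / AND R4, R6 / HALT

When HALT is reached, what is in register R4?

6

MOV R0, 39 → R0=39
MOV R4, 30 → R4=30
MOV R6, 12 → R6=12
XOR R4, 7 → R4=30^7=25
SHR R6, 1 → R6=12>>1=6
XOR R4, R6 → R4=25^6=31
MOD R0, 12 → R0=39%12=3
AND R4, R6 → R4=31&6=6
halt.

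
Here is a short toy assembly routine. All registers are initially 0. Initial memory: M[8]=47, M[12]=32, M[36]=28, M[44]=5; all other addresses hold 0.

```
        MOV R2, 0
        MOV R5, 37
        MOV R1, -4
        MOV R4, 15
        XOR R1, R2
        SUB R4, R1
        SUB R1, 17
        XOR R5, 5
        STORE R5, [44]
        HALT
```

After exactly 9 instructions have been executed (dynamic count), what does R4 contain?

19

R2=0
R5=37
R1=-4
R4=15
R1=(-4)^0=-4
R4=15-(-4)=19
R1=(-4)-17=-21
R5=37^5=32
STORE R5, [44] → M[44]=32
After step 9: R4 = 19.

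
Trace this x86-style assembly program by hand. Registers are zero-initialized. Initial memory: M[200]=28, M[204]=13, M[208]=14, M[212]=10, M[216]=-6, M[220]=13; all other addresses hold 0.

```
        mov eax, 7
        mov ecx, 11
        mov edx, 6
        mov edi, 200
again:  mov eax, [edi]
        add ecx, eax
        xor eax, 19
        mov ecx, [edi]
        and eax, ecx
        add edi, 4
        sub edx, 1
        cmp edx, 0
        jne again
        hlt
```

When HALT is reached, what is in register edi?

224

after mov eax, 7: eax=7
after mov ecx, 11: ecx=11
after mov edx, 6: edx=6
after mov edi, 200: edi=200
after mov eax, [edi]: eax=M[200]=28
after add ecx, eax: ecx=11+28=39
after xor eax, 19: eax=28^19=15
after mov ecx, [edi]: ecx=M[200]=28
after and eax, ecx: eax=15&28=12
after add edi, 4: edi=200+4=204
after sub edx, 1: edx=6-1=5
cmp edx, 0  (cmp 5,0)
jne again: taken
after mov eax, [edi]: eax=M[204]=13
after add ecx, eax: ecx=28+13=41
after xor eax, 19: eax=13^19=30
after mov ecx, [edi]: ecx=M[204]=13
after and eax, ecx: eax=30&13=12
after add edi, 4: edi=204+4=208
after sub edx, 1: edx=5-1=4
cmp edx, 0  (cmp 4,0)
jne again: taken
after mov eax, [edi]: eax=M[208]=14
after add ecx, eax: ecx=13+14=27
after xor eax, 19: eax=14^19=29
after mov ecx, [edi]: ecx=M[208]=14
after and eax, ecx: eax=29&14=12
after add edi, 4: edi=208+4=212
after sub edx, 1: edx=4-1=3
cmp edx, 0  (cmp 3,0)
jne again: taken
after mov eax, [edi]: eax=M[212]=10
after add ecx, eax: ecx=14+10=24
after xor eax, 19: eax=10^19=25
after mov ecx, [edi]: ecx=M[212]=10
after and eax, ecx: eax=25&10=8
after add edi, 4: edi=212+4=216
after sub edx, 1: edx=3-1=2
cmp edx, 0  (cmp 2,0)
jne again: taken
after mov eax, [edi]: eax=M[216]=-6
after add ecx, eax: ecx=10+(-6)=4
after xor eax, 19: eax=(-6)^19=-23
after mov ecx, [edi]: ecx=M[216]=-6
after and eax, ecx: eax=(-23)&(-6)=-24
after add edi, 4: edi=216+4=220
after sub edx, 1: edx=2-1=1
cmp edx, 0  (cmp 1,0)
jne again: taken
after mov eax, [edi]: eax=M[220]=13
after add ecx, eax: ecx=(-6)+13=7
after xor eax, 19: eax=13^19=30
after mov ecx, [edi]: ecx=M[220]=13
after and eax, ecx: eax=30&13=12
after add edi, 4: edi=220+4=224
after sub edx, 1: edx=1-1=0
cmp edx, 0  (cmp 0,0)
jne again: not taken
halt.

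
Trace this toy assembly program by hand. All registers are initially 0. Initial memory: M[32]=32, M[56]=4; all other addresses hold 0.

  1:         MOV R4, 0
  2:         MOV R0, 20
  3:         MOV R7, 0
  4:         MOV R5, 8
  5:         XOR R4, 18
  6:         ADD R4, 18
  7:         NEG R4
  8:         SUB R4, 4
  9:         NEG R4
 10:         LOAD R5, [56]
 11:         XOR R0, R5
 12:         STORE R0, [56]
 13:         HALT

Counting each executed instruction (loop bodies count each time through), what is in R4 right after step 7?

-36

after MOV R4, 0: R4=0
after MOV R0, 20: R0=20
after MOV R7, 0: R7=0
after MOV R5, 8: R5=8
after XOR R4, 18: R4=0^18=18
after ADD R4, 18: R4=18+18=36
after NEG R4: R4=-(36)=-36
After step 7: R4 = -36.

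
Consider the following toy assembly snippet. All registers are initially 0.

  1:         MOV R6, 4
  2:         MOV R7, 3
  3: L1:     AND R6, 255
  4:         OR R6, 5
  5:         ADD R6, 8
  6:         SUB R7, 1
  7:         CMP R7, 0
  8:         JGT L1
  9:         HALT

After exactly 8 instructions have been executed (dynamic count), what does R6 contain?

MOV R6, 4 → R6=4
MOV R7, 3 → R7=3
AND R6, 255 → R6=4&255=4
OR R6, 5 → R6=4|5=5
ADD R6, 8 → R6=5+8=13
SUB R7, 1 → R7=3-1=2
CMP R7, 0  (cmp 2,0)
JGT L1: taken
After step 8: R6 = 13.

13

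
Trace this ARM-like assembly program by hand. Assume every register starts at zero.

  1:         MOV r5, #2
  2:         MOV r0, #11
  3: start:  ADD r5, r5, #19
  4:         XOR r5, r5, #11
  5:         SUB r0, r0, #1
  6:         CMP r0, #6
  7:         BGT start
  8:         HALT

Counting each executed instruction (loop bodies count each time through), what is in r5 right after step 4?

30

r5=2
r0=11
r5=2+19=21
r5=21^11=30
After step 4: r5 = 30.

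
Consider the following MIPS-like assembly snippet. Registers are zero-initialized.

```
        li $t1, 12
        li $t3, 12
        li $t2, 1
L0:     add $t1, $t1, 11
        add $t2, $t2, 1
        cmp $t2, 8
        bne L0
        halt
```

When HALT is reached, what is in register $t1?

after li $t1, 12: $t1=12
after li $t3, 12: $t3=12
after li $t2, 1: $t2=1
after add $t1, $t1, 11: $t1=12+11=23
after add $t2, $t2, 1: $t2=1+1=2
cmp $t2, 8  (cmp 2,8)
bne L0: taken
after add $t1, $t1, 11: $t1=23+11=34
after add $t2, $t2, 1: $t2=2+1=3
cmp $t2, 8  (cmp 3,8)
bne L0: taken
after add $t1, $t1, 11: $t1=34+11=45
after add $t2, $t2, 1: $t2=3+1=4
cmp $t2, 8  (cmp 4,8)
bne L0: taken
after add $t1, $t1, 11: $t1=45+11=56
after add $t2, $t2, 1: $t2=4+1=5
cmp $t2, 8  (cmp 5,8)
bne L0: taken
after add $t1, $t1, 11: $t1=56+11=67
after add $t2, $t2, 1: $t2=5+1=6
cmp $t2, 8  (cmp 6,8)
bne L0: taken
after add $t1, $t1, 11: $t1=67+11=78
after add $t2, $t2, 1: $t2=6+1=7
cmp $t2, 8  (cmp 7,8)
bne L0: taken
after add $t1, $t1, 11: $t1=78+11=89
after add $t2, $t2, 1: $t2=7+1=8
cmp $t2, 8  (cmp 8,8)
bne L0: not taken
halt.

89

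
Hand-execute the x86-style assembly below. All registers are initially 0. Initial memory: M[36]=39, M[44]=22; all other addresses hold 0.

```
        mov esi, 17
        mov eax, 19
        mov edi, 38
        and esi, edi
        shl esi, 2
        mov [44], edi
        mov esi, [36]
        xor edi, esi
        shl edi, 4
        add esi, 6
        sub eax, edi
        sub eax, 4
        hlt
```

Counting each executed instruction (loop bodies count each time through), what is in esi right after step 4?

0

mov esi, 17 → esi=17
mov eax, 19 → eax=19
mov edi, 38 → edi=38
and esi, edi → esi=17&38=0
After step 4: esi = 0.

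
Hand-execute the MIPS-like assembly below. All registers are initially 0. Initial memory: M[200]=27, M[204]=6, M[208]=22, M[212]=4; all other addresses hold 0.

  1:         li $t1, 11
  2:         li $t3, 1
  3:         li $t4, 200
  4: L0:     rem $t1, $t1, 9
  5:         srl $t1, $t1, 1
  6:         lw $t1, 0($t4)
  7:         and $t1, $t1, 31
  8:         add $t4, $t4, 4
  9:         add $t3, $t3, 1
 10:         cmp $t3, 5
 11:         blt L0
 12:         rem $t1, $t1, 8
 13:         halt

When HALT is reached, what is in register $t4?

after li $t1, 11: $t1=11
after li $t3, 1: $t3=1
after li $t4, 200: $t4=200
after rem $t1, $t1, 9: $t1=11%9=2
after srl $t1, $t1, 1: $t1=2>>1=1
after lw $t1, 0($t4): $t1=M[200]=27
after and $t1, $t1, 31: $t1=27&31=27
after add $t4, $t4, 4: $t4=200+4=204
after add $t3, $t3, 1: $t3=1+1=2
cmp $t3, 5  (cmp 2,5)
blt L0: taken
after rem $t1, $t1, 9: $t1=27%9=0
after srl $t1, $t1, 1: $t1=0>>1=0
after lw $t1, 0($t4): $t1=M[204]=6
after and $t1, $t1, 31: $t1=6&31=6
after add $t4, $t4, 4: $t4=204+4=208
after add $t3, $t3, 1: $t3=2+1=3
cmp $t3, 5  (cmp 3,5)
blt L0: taken
after rem $t1, $t1, 9: $t1=6%9=6
after srl $t1, $t1, 1: $t1=6>>1=3
after lw $t1, 0($t4): $t1=M[208]=22
after and $t1, $t1, 31: $t1=22&31=22
after add $t4, $t4, 4: $t4=208+4=212
after add $t3, $t3, 1: $t3=3+1=4
cmp $t3, 5  (cmp 4,5)
blt L0: taken
after rem $t1, $t1, 9: $t1=22%9=4
after srl $t1, $t1, 1: $t1=4>>1=2
after lw $t1, 0($t4): $t1=M[212]=4
after and $t1, $t1, 31: $t1=4&31=4
after add $t4, $t4, 4: $t4=212+4=216
after add $t3, $t3, 1: $t3=4+1=5
cmp $t3, 5  (cmp 5,5)
blt L0: not taken
after rem $t1, $t1, 8: $t1=4%8=4
halt.

216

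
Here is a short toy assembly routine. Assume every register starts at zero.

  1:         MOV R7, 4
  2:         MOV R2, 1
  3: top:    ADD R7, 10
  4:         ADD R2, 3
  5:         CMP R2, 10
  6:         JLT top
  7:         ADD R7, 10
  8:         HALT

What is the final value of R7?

after MOV R7, 4: R7=4
after MOV R2, 1: R2=1
after ADD R7, 10: R7=4+10=14
after ADD R2, 3: R2=1+3=4
CMP R2, 10  (cmp 4,10)
JLT top: taken
after ADD R7, 10: R7=14+10=24
after ADD R2, 3: R2=4+3=7
CMP R2, 10  (cmp 7,10)
JLT top: taken
after ADD R7, 10: R7=24+10=34
after ADD R2, 3: R2=7+3=10
CMP R2, 10  (cmp 10,10)
JLT top: not taken
after ADD R7, 10: R7=34+10=44
halt.

44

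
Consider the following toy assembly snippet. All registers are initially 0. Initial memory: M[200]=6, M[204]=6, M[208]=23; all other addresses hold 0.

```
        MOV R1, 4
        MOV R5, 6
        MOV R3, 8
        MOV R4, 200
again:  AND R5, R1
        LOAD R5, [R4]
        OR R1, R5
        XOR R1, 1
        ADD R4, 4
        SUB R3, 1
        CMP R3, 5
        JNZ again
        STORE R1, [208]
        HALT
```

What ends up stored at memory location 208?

22

R1=4
R5=6
R3=8
R4=200
R5=6&4=4
R5=M[200]=6
R1=4|6=6
R1=6^1=7
R4=200+4=204
R3=8-1=7
CMP R3, 5  (cmp 7,5)
JNZ again: taken
R5=6&7=6
R5=M[204]=6
R1=7|6=7
R1=7^1=6
R4=204+4=208
R3=7-1=6
CMP R3, 5  (cmp 6,5)
JNZ again: taken
R5=6&6=6
R5=M[208]=23
R1=6|23=23
R1=23^1=22
R4=208+4=212
R3=6-1=5
CMP R3, 5  (cmp 5,5)
JNZ again: not taken
STORE R1, [208] → M[208]=22
halt.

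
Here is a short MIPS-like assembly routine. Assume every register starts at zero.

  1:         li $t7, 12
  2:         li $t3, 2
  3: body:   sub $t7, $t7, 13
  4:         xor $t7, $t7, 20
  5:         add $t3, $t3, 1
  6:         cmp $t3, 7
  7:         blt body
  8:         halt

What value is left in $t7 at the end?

li $t7, 12 → $t7=12
li $t3, 2 → $t3=2
sub $t7, $t7, 13 → $t7=12-13=-1
xor $t7, $t7, 20 → $t7=(-1)^20=-21
add $t3, $t3, 1 → $t3=2+1=3
cmp $t3, 7  (cmp 3,7)
blt body: taken
sub $t7, $t7, 13 → $t7=(-21)-13=-34
xor $t7, $t7, 20 → $t7=(-34)^20=-54
add $t3, $t3, 1 → $t3=3+1=4
cmp $t3, 7  (cmp 4,7)
blt body: taken
sub $t7, $t7, 13 → $t7=(-54)-13=-67
xor $t7, $t7, 20 → $t7=(-67)^20=-87
add $t3, $t3, 1 → $t3=4+1=5
cmp $t3, 7  (cmp 5,7)
blt body: taken
sub $t7, $t7, 13 → $t7=(-87)-13=-100
xor $t7, $t7, 20 → $t7=(-100)^20=-120
add $t3, $t3, 1 → $t3=5+1=6
cmp $t3, 7  (cmp 6,7)
blt body: taken
sub $t7, $t7, 13 → $t7=(-120)-13=-133
xor $t7, $t7, 20 → $t7=(-133)^20=-145
add $t3, $t3, 1 → $t3=6+1=7
cmp $t3, 7  (cmp 7,7)
blt body: not taken
halt.

-145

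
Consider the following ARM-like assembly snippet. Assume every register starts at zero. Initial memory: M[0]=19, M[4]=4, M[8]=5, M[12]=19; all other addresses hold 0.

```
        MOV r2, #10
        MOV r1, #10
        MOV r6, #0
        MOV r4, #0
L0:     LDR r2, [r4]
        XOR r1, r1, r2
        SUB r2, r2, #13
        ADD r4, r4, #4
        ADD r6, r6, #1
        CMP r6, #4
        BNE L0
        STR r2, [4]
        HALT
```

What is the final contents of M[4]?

MOV r2, #10 → r2=10
MOV r1, #10 → r1=10
MOV r6, #0 → r6=0
MOV r4, #0 → r4=0
LDR r2, [r4] → r2=M[0]=19
XOR r1, r1, r2 → r1=10^19=25
SUB r2, r2, #13 → r2=19-13=6
ADD r4, r4, #4 → r4=0+4=4
ADD r6, r6, #1 → r6=0+1=1
CMP r6, #4  (cmp 1,4)
BNE L0: taken
LDR r2, [r4] → r2=M[4]=4
XOR r1, r1, r2 → r1=25^4=29
SUB r2, r2, #13 → r2=4-13=-9
ADD r4, r4, #4 → r4=4+4=8
ADD r6, r6, #1 → r6=1+1=2
CMP r6, #4  (cmp 2,4)
BNE L0: taken
LDR r2, [r4] → r2=M[8]=5
XOR r1, r1, r2 → r1=29^5=24
SUB r2, r2, #13 → r2=5-13=-8
ADD r4, r4, #4 → r4=8+4=12
ADD r6, r6, #1 → r6=2+1=3
CMP r6, #4  (cmp 3,4)
BNE L0: taken
LDR r2, [r4] → r2=M[12]=19
XOR r1, r1, r2 → r1=24^19=11
SUB r2, r2, #13 → r2=19-13=6
ADD r4, r4, #4 → r4=12+4=16
ADD r6, r6, #1 → r6=3+1=4
CMP r6, #4  (cmp 4,4)
BNE L0: not taken
STR r2, [4] → M[4]=6
halt.

6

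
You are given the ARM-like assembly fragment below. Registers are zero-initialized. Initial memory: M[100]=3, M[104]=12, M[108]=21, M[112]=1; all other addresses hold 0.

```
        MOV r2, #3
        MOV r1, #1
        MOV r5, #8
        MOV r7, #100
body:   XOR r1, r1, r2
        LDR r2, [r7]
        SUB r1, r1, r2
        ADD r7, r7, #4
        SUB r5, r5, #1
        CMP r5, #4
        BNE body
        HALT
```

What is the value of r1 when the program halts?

-15

MOV r2, #3 → r2=3
MOV r1, #1 → r1=1
MOV r5, #8 → r5=8
MOV r7, #100 → r7=100
XOR r1, r1, r2 → r1=1^3=2
LDR r2, [r7] → r2=M[100]=3
SUB r1, r1, r2 → r1=2-3=-1
ADD r7, r7, #4 → r7=100+4=104
SUB r5, r5, #1 → r5=8-1=7
CMP r5, #4  (cmp 7,4)
BNE body: taken
XOR r1, r1, r2 → r1=(-1)^3=-4
LDR r2, [r7] → r2=M[104]=12
SUB r1, r1, r2 → r1=(-4)-12=-16
ADD r7, r7, #4 → r7=104+4=108
SUB r5, r5, #1 → r5=7-1=6
CMP r5, #4  (cmp 6,4)
BNE body: taken
XOR r1, r1, r2 → r1=(-16)^12=-4
LDR r2, [r7] → r2=M[108]=21
SUB r1, r1, r2 → r1=(-4)-21=-25
ADD r7, r7, #4 → r7=108+4=112
SUB r5, r5, #1 → r5=6-1=5
CMP r5, #4  (cmp 5,4)
BNE body: taken
XOR r1, r1, r2 → r1=(-25)^21=-14
LDR r2, [r7] → r2=M[112]=1
SUB r1, r1, r2 → r1=(-14)-1=-15
ADD r7, r7, #4 → r7=112+4=116
SUB r5, r5, #1 → r5=5-1=4
CMP r5, #4  (cmp 4,4)
BNE body: not taken
halt.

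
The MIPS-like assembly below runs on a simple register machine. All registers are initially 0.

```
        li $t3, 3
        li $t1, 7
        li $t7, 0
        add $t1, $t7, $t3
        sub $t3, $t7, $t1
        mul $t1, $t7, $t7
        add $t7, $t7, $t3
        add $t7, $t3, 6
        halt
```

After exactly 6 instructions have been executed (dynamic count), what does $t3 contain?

-3

$t3=3
$t1=7
$t7=0
$t1=0+3=3
$t3=0-3=-3
$t1=0*0=0
After step 6: $t3 = -3.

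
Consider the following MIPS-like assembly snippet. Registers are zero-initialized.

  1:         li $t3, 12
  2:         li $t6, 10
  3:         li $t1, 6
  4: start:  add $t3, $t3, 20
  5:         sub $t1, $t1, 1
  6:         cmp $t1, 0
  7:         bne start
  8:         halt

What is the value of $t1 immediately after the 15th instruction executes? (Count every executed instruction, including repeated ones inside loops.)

li $t3, 12 → $t3=12
li $t6, 10 → $t6=10
li $t1, 6 → $t1=6
add $t3, $t3, 20 → $t3=12+20=32
sub $t1, $t1, 1 → $t1=6-1=5
cmp $t1, 0  (cmp 5,0)
bne start: taken
add $t3, $t3, 20 → $t3=32+20=52
sub $t1, $t1, 1 → $t1=5-1=4
cmp $t1, 0  (cmp 4,0)
bne start: taken
add $t3, $t3, 20 → $t3=52+20=72
sub $t1, $t1, 1 → $t1=4-1=3
cmp $t1, 0  (cmp 3,0)
bne start: taken
After step 15: $t1 = 3.

3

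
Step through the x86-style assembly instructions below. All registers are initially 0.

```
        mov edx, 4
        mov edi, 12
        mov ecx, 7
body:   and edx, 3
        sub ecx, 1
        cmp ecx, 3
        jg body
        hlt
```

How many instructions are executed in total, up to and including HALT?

mov edx, 4 → edx=4
mov edi, 12 → edi=12
mov ecx, 7 → ecx=7
and edx, 3 → edx=4&3=0
sub ecx, 1 → ecx=7-1=6
cmp ecx, 3  (cmp 6,3)
jg body: taken
and edx, 3 → edx=0&3=0
sub ecx, 1 → ecx=6-1=5
cmp ecx, 3  (cmp 5,3)
jg body: taken
and edx, 3 → edx=0&3=0
sub ecx, 1 → ecx=5-1=4
cmp ecx, 3  (cmp 4,3)
jg body: taken
and edx, 3 → edx=0&3=0
sub ecx, 1 → ecx=4-1=3
cmp ecx, 3  (cmp 3,3)
jg body: not taken
halt.
Total executed instructions: 20.

20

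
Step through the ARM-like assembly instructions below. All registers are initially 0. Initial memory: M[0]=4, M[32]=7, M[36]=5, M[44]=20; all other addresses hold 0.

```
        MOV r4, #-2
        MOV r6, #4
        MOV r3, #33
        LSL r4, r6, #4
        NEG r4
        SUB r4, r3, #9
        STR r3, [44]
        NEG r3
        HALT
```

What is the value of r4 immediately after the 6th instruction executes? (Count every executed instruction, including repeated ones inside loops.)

MOV r4, #-2 → r4=-2
MOV r6, #4 → r6=4
MOV r3, #33 → r3=33
LSL r4, r6, #4 → r4=4<<4=64
NEG r4 → r4=-(64)=-64
SUB r4, r3, #9 → r4=33-9=24
After step 6: r4 = 24.

24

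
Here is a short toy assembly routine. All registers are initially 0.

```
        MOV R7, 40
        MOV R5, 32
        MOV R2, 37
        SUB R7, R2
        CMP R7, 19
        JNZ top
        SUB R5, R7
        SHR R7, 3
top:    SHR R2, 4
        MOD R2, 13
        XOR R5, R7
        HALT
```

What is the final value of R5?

MOV R7, 40 → R7=40
MOV R5, 32 → R5=32
MOV R2, 37 → R2=37
SUB R7, R2 → R7=40-37=3
CMP R7, 19  (cmp 3,19)
JNZ top: taken
SHR R2, 4 → R2=37>>4=2
MOD R2, 13 → R2=2%13=2
XOR R5, R7 → R5=32^3=35
halt.

35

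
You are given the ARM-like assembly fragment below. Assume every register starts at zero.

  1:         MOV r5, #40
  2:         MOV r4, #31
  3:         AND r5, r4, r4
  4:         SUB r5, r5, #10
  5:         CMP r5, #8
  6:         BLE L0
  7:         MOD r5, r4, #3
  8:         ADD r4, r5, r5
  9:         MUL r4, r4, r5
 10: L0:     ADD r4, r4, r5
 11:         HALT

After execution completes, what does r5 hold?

r5=40
r4=31
r5=31&31=31
r5=31-10=21
CMP r5, #8  (cmp 21,8)
BLE L0: not taken
r5=31%3=1
r4=1+1=2
r4=2*1=2
r4=2+1=3
halt.

1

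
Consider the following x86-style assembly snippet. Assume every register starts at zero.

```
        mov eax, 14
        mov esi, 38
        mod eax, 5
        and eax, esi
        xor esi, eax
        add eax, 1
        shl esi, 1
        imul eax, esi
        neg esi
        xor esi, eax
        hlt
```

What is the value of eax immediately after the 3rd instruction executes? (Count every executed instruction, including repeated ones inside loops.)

4

mov eax, 14 → eax=14
mov esi, 38 → esi=38
mod eax, 5 → eax=14%5=4
After step 3: eax = 4.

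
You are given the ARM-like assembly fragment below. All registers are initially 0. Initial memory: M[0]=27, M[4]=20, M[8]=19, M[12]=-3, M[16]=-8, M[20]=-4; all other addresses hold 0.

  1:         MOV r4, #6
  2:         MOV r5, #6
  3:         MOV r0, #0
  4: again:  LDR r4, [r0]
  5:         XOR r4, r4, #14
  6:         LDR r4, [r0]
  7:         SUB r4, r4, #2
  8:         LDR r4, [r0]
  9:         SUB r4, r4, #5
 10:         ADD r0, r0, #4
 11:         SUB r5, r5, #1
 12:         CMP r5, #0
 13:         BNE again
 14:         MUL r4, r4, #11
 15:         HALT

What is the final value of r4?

-99

after MOV r4, #6: r4=6
after MOV r5, #6: r5=6
after MOV r0, #0: r0=0
after LDR r4, [r0]: r4=M[0]=27
after XOR r4, r4, #14: r4=27^14=21
after LDR r4, [r0]: r4=M[0]=27
after SUB r4, r4, #2: r4=27-2=25
after LDR r4, [r0]: r4=M[0]=27
after SUB r4, r4, #5: r4=27-5=22
after ADD r0, r0, #4: r0=0+4=4
after SUB r5, r5, #1: r5=6-1=5
CMP r5, #0  (cmp 5,0)
BNE again: taken
after LDR r4, [r0]: r4=M[4]=20
after XOR r4, r4, #14: r4=20^14=26
after LDR r4, [r0]: r4=M[4]=20
after SUB r4, r4, #2: r4=20-2=18
after LDR r4, [r0]: r4=M[4]=20
after SUB r4, r4, #5: r4=20-5=15
after ADD r0, r0, #4: r0=4+4=8
after SUB r5, r5, #1: r5=5-1=4
CMP r5, #0  (cmp 4,0)
BNE again: taken
after LDR r4, [r0]: r4=M[8]=19
after XOR r4, r4, #14: r4=19^14=29
after LDR r4, [r0]: r4=M[8]=19
after SUB r4, r4, #2: r4=19-2=17
after LDR r4, [r0]: r4=M[8]=19
after SUB r4, r4, #5: r4=19-5=14
after ADD r0, r0, #4: r0=8+4=12
after SUB r5, r5, #1: r5=4-1=3
CMP r5, #0  (cmp 3,0)
BNE again: taken
after LDR r4, [r0]: r4=M[12]=-3
after XOR r4, r4, #14: r4=(-3)^14=-13
after LDR r4, [r0]: r4=M[12]=-3
after SUB r4, r4, #2: r4=(-3)-2=-5
after LDR r4, [r0]: r4=M[12]=-3
after SUB r4, r4, #5: r4=(-3)-5=-8
after ADD r0, r0, #4: r0=12+4=16
after SUB r5, r5, #1: r5=3-1=2
CMP r5, #0  (cmp 2,0)
BNE again: taken
after LDR r4, [r0]: r4=M[16]=-8
after XOR r4, r4, #14: r4=(-8)^14=-10
after LDR r4, [r0]: r4=M[16]=-8
after SUB r4, r4, #2: r4=(-8)-2=-10
after LDR r4, [r0]: r4=M[16]=-8
after SUB r4, r4, #5: r4=(-8)-5=-13
after ADD r0, r0, #4: r0=16+4=20
after SUB r5, r5, #1: r5=2-1=1
CMP r5, #0  (cmp 1,0)
BNE again: taken
after LDR r4, [r0]: r4=M[20]=-4
after XOR r4, r4, #14: r4=(-4)^14=-14
after LDR r4, [r0]: r4=M[20]=-4
after SUB r4, r4, #2: r4=(-4)-2=-6
after LDR r4, [r0]: r4=M[20]=-4
after SUB r4, r4, #5: r4=(-4)-5=-9
after ADD r0, r0, #4: r0=20+4=24
after SUB r5, r5, #1: r5=1-1=0
CMP r5, #0  (cmp 0,0)
BNE again: not taken
after MUL r4, r4, #11: r4=(-9)*11=-99
halt.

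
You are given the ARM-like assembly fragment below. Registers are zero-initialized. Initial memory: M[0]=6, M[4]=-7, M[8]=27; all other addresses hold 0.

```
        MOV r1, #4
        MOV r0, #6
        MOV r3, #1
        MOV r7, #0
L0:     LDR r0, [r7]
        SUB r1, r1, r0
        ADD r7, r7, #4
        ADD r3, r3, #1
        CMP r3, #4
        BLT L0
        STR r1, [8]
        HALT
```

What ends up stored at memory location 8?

after MOV r1, #4: r1=4
after MOV r0, #6: r0=6
after MOV r3, #1: r3=1
after MOV r7, #0: r7=0
after LDR r0, [r7]: r0=M[0]=6
after SUB r1, r1, r0: r1=4-6=-2
after ADD r7, r7, #4: r7=0+4=4
after ADD r3, r3, #1: r3=1+1=2
CMP r3, #4  (cmp 2,4)
BLT L0: taken
after LDR r0, [r7]: r0=M[4]=-7
after SUB r1, r1, r0: r1=(-2)-(-7)=5
after ADD r7, r7, #4: r7=4+4=8
after ADD r3, r3, #1: r3=2+1=3
CMP r3, #4  (cmp 3,4)
BLT L0: taken
after LDR r0, [r7]: r0=M[8]=27
after SUB r1, r1, r0: r1=5-27=-22
after ADD r7, r7, #4: r7=8+4=12
after ADD r3, r3, #1: r3=3+1=4
CMP r3, #4  (cmp 4,4)
BLT L0: not taken
STR r1, [8] → M[8]=-22
halt.

-22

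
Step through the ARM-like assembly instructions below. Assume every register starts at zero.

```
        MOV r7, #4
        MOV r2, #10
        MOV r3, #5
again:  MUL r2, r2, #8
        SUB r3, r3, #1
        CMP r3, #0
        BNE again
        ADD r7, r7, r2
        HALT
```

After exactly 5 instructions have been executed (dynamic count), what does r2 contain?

after MOV r7, #4: r7=4
after MOV r2, #10: r2=10
after MOV r3, #5: r3=5
after MUL r2, r2, #8: r2=10*8=80
after SUB r3, r3, #1: r3=5-1=4
After step 5: r2 = 80.

80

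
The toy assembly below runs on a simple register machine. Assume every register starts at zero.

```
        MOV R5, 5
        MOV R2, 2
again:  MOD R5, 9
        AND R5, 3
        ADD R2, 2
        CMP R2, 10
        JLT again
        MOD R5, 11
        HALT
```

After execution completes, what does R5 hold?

MOV R5, 5 → R5=5
MOV R2, 2 → R2=2
MOD R5, 9 → R5=5%9=5
AND R5, 3 → R5=5&3=1
ADD R2, 2 → R2=2+2=4
CMP R2, 10  (cmp 4,10)
JLT again: taken
MOD R5, 9 → R5=1%9=1
AND R5, 3 → R5=1&3=1
ADD R2, 2 → R2=4+2=6
CMP R2, 10  (cmp 6,10)
JLT again: taken
MOD R5, 9 → R5=1%9=1
AND R5, 3 → R5=1&3=1
ADD R2, 2 → R2=6+2=8
CMP R2, 10  (cmp 8,10)
JLT again: taken
MOD R5, 9 → R5=1%9=1
AND R5, 3 → R5=1&3=1
ADD R2, 2 → R2=8+2=10
CMP R2, 10  (cmp 10,10)
JLT again: not taken
MOD R5, 11 → R5=1%11=1
halt.

1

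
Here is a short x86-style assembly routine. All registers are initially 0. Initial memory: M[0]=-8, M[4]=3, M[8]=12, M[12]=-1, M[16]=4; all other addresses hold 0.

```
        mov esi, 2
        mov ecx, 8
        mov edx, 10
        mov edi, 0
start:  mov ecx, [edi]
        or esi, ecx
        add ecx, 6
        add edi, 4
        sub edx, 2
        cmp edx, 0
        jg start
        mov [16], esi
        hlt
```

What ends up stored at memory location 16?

-1

after mov esi, 2: esi=2
after mov ecx, 8: ecx=8
after mov edx, 10: edx=10
after mov edi, 0: edi=0
after mov ecx, [edi]: ecx=M[0]=-8
after or esi, ecx: esi=2|(-8)=-6
after add ecx, 6: ecx=(-8)+6=-2
after add edi, 4: edi=0+4=4
after sub edx, 2: edx=10-2=8
cmp edx, 0  (cmp 8,0)
jg start: taken
after mov ecx, [edi]: ecx=M[4]=3
after or esi, ecx: esi=(-6)|3=-5
after add ecx, 6: ecx=3+6=9
after add edi, 4: edi=4+4=8
after sub edx, 2: edx=8-2=6
cmp edx, 0  (cmp 6,0)
jg start: taken
after mov ecx, [edi]: ecx=M[8]=12
after or esi, ecx: esi=(-5)|12=-1
after add ecx, 6: ecx=12+6=18
after add edi, 4: edi=8+4=12
after sub edx, 2: edx=6-2=4
cmp edx, 0  (cmp 4,0)
jg start: taken
after mov ecx, [edi]: ecx=M[12]=-1
after or esi, ecx: esi=(-1)|(-1)=-1
after add ecx, 6: ecx=(-1)+6=5
after add edi, 4: edi=12+4=16
after sub edx, 2: edx=4-2=2
cmp edx, 0  (cmp 2,0)
jg start: taken
after mov ecx, [edi]: ecx=M[16]=4
after or esi, ecx: esi=(-1)|4=-1
after add ecx, 6: ecx=4+6=10
after add edi, 4: edi=16+4=20
after sub edx, 2: edx=2-2=0
cmp edx, 0  (cmp 0,0)
jg start: not taken
mov [16], esi → M[16]=-1
halt.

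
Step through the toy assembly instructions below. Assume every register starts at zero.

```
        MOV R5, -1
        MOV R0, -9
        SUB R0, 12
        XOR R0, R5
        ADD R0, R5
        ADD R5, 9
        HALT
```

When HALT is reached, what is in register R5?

R5=-1
R0=-9
R0=(-9)-12=-21
R0=(-21)^(-1)=20
R0=20+(-1)=19
R5=(-1)+9=8
halt.

8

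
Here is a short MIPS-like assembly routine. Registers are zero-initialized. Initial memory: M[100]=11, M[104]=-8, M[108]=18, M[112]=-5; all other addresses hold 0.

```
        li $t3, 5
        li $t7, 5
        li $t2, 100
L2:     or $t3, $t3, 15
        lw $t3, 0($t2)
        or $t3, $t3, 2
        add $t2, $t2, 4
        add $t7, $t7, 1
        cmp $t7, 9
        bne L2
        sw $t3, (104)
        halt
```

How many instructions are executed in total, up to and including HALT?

li $t3, 5 → $t3=5
li $t7, 5 → $t7=5
li $t2, 100 → $t2=100
or $t3, $t3, 15 → $t3=5|15=15
lw $t3, 0($t2) → $t3=M[100]=11
or $t3, $t3, 2 → $t3=11|2=11
add $t2, $t2, 4 → $t2=100+4=104
add $t7, $t7, 1 → $t7=5+1=6
cmp $t7, 9  (cmp 6,9)
bne L2: taken
or $t3, $t3, 15 → $t3=11|15=15
lw $t3, 0($t2) → $t3=M[104]=-8
or $t3, $t3, 2 → $t3=(-8)|2=-6
add $t2, $t2, 4 → $t2=104+4=108
add $t7, $t7, 1 → $t7=6+1=7
cmp $t7, 9  (cmp 7,9)
bne L2: taken
or $t3, $t3, 15 → $t3=(-6)|15=-1
lw $t3, 0($t2) → $t3=M[108]=18
or $t3, $t3, 2 → $t3=18|2=18
add $t2, $t2, 4 → $t2=108+4=112
add $t7, $t7, 1 → $t7=7+1=8
cmp $t7, 9  (cmp 8,9)
bne L2: taken
or $t3, $t3, 15 → $t3=18|15=31
lw $t3, 0($t2) → $t3=M[112]=-5
or $t3, $t3, 2 → $t3=(-5)|2=-5
add $t2, $t2, 4 → $t2=112+4=116
add $t7, $t7, 1 → $t7=8+1=9
cmp $t7, 9  (cmp 9,9)
bne L2: not taken
sw $t3, (104) → M[104]=-5
halt.
Total executed instructions: 33.

33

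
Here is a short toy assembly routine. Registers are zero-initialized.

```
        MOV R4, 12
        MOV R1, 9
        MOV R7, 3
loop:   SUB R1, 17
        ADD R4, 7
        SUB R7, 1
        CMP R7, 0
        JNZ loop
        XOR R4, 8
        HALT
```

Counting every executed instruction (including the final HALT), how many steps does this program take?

R4=12
R1=9
R7=3
R1=9-17=-8
R4=12+7=19
R7=3-1=2
CMP R7, 0  (cmp 2,0)
JNZ loop: taken
R1=(-8)-17=-25
R4=19+7=26
R7=2-1=1
CMP R7, 0  (cmp 1,0)
JNZ loop: taken
R1=(-25)-17=-42
R4=26+7=33
R7=1-1=0
CMP R7, 0  (cmp 0,0)
JNZ loop: not taken
R4=33^8=41
halt.
Total executed instructions: 20.

20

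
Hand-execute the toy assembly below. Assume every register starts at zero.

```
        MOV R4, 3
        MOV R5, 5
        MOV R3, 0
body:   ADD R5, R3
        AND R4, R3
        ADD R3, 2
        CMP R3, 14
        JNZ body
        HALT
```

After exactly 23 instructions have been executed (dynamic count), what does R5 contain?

17

MOV R4, 3 → R4=3
MOV R5, 5 → R5=5
MOV R3, 0 → R3=0
ADD R5, R3 → R5=5+0=5
AND R4, R3 → R4=3&0=0
ADD R3, 2 → R3=0+2=2
CMP R3, 14  (cmp 2,14)
JNZ body: taken
ADD R5, R3 → R5=5+2=7
AND R4, R3 → R4=0&2=0
ADD R3, 2 → R3=2+2=4
CMP R3, 14  (cmp 4,14)
JNZ body: taken
ADD R5, R3 → R5=7+4=11
AND R4, R3 → R4=0&4=0
ADD R3, 2 → R3=4+2=6
CMP R3, 14  (cmp 6,14)
JNZ body: taken
ADD R5, R3 → R5=11+6=17
AND R4, R3 → R4=0&6=0
ADD R3, 2 → R3=6+2=8
CMP R3, 14  (cmp 8,14)
JNZ body: taken
After step 23: R5 = 17.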